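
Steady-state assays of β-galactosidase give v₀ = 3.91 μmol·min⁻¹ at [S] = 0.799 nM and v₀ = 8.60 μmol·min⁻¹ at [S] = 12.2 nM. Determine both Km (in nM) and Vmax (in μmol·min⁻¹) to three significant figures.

Km = 1.12 nM; Vmax = 9.39 μmol·min⁻¹

In reciprocal form, 1/v = (Km/Vmax)·(1/[S]) + 1/Vmax. The two points give (1/[S], 1/v) = (1.252, 0.2558) and (0.08197, 0.1163).
Slope = (0.2558 − 0.1163)/(1.252 − 0.08197) = 0.1193; intercept = 0.2558 − 0.1193×1.252 = 0.1065.
Vmax = 1/intercept = 9.39 μmol·min⁻¹; Km = slope × Vmax = 0.1193 × 9.39 = 1.12 nM.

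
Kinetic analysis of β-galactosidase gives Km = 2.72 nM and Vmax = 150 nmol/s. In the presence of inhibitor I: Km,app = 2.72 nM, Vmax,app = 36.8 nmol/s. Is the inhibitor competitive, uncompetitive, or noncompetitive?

noncompetitive

Vmax decreases (150 → 36.8 nmol/s) while Km is unchanged — pure noncompetitive inhibition.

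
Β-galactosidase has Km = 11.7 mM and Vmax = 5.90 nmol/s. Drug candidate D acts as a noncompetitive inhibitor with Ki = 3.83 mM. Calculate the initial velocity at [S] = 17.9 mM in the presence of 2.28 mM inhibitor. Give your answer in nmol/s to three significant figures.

2.24 nmol/s

With α = 1 + [I]/Ki = 1 + 2.28/3.83 = 1.595, the noncompetitive rate law is v = (Vmax/α)·[S] / (Km + [S]).
v = (5.90/1.595)×17.9 / (11.7 + 17.9) = 66.20/29.60 = 2.24 nmol/s.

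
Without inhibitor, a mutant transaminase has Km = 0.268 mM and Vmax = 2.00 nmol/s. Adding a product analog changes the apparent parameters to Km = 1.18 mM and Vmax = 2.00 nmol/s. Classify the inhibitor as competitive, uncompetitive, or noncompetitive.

competitive

Km increases (0.268 → 1.18 mM) while Vmax is unchanged — the hallmark of competitive inhibition.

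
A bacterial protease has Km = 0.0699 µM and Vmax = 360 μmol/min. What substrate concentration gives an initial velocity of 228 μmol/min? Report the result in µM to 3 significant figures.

0.121 µM

The required fractional saturation is v/Vmax = 228/360 = 0.6333.
Then [S]/(Km+[S]) = 0.6333 ⇒ [S] = 0.0699 × 0.6333/(1 − 0.6333) = 0.121 µM.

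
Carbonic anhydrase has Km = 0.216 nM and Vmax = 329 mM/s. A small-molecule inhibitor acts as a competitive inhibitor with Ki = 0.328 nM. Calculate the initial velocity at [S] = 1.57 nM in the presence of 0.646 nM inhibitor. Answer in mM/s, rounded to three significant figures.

234 mM/s

α = 1 + [I]/Ki = 1 + 0.646/0.328 = 2.970.
For a competitive inhibitor, Vmax is unchanged and the apparent Km becomes α·Km: Km,app = 0.641 nM, Vmax,app = 329 mM/s.
v = Vmax,app·[S]/(Km,app + [S]) = 329 × 1.57/(0.641 + 1.57) = 234 mM/s.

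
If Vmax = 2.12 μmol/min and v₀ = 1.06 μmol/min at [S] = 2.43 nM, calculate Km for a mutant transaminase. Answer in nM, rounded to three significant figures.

2.43 nM

v/Vmax = 1.06/2.12 = 0.5000 = [S]/(Km+[S]).
So Km + [S] = [S]/0.5000 = 4.860 nM, giving Km = 4.860 − 2.43 = 2.43 nM.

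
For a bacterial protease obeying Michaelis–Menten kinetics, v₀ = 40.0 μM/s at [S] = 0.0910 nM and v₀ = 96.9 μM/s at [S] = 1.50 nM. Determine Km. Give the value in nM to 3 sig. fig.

From v = Vmax[S]/(Km+[S]), each point gives Vmax = v(Km+[S])/[S].
Equating: 40.0(Km+0.0910)/0.0910 = 96.9(Km+1.50)/1.50.
439.6·Km + 40.0 = 64.60·Km + 96.9, so (439.6 − 64.60)·Km = 96.9 − 40.0.
Km = 56.90/375.0 = 0.152 nM; then Vmax = 40.0(0.152+0.0910)/0.0910 = 107 μM/s.

0.152 nM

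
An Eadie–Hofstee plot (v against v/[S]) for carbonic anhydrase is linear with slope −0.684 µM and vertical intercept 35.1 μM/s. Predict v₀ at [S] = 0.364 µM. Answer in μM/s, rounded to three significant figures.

12.2 μM/s

In the Eadie–Hofstee form v = Vmax − Km·(v/[S]), the slope is −Km and the intercept is Vmax, so Km = 0.684 µM and Vmax = 35.1 μM/s.
v = 35.1 × 0.364/(0.684 + 0.364) = 12.2 μM/s.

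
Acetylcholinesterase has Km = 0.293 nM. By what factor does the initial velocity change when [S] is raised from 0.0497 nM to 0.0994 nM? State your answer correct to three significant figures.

The fractional saturations are [S]/(Km+[S]) = 0.0497/0.3427 = 0.1450 and 0.0994/0.3924 = 0.2533.
v₂/v₁ is just their ratio: 0.2533/0.1450 = 1.75.

1.75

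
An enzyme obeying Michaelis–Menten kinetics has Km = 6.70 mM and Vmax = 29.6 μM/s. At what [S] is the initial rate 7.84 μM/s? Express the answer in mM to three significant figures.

2.41 mM

Rearranging v = Vmax[S]/(Km+[S]) gives [S] = Km·v/(Vmax − v).
[S] = 6.70 × 7.84 / (29.6 − 7.84) = 52.53/21.76 = 2.41 mM.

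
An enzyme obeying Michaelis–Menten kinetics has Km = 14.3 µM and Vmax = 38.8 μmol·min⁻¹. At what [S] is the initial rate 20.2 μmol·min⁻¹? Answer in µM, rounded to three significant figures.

The required fractional saturation is v/Vmax = 20.2/38.8 = 0.5206.
Then [S]/(Km+[S]) = 0.5206 ⇒ [S] = 14.3 × 0.5206/(1 − 0.5206) = 15.5 µM.

15.5 µM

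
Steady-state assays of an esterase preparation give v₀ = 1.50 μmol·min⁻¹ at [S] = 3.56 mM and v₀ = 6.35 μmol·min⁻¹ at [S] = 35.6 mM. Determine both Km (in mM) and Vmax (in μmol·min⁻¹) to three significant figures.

Km = 20.0 mM; Vmax = 9.91 μmol·min⁻¹

In reciprocal form, 1/v = (Km/Vmax)·(1/[S]) + 1/Vmax. The two points give (1/[S], 1/v) = (0.2809, 0.6667) and (0.02809, 0.1575).
Slope = (0.6667 − 0.1575)/(0.2809 − 0.02809) = 2.014; intercept = 0.6667 − 2.014×0.2809 = 0.1009.
Vmax = 1/intercept = 9.91 μmol·min⁻¹; Km = slope × Vmax = 2.014 × 9.91 = 20.0 mM.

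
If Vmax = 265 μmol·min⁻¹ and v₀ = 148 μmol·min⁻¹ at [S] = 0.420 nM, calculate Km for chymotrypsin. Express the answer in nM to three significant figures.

v/Vmax = 148/265 = 0.5585 = [S]/(Km+[S]).
So Km + [S] = [S]/0.5585 = 0.7520 nM, giving Km = 0.7520 − 0.420 = 0.332 nM.

0.332 nM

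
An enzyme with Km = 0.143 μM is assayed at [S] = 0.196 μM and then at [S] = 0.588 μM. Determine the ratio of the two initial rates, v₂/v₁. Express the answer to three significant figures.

Since Vmax cancels, v₂/v₁ = [S]₂(Km+[S]₁) / [S]₁(Km+[S]₂).
= 0.588×(0.143+0.196) / (0.196×(0.143+0.588)) = 0.1993/0.1433 = 1.39.

1.39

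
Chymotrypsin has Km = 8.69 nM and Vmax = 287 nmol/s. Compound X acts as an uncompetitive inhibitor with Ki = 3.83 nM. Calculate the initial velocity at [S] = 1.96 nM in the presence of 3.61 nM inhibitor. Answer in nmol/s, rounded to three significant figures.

With α = 1 + [I]/Ki = 1 + 3.61/3.83 = 1.943, the uncompetitive rate law is v = (Vmax/α)·[S] / (Km/α + [S]).
v = (287/1.943)×1.96 / (8.69/1.943 + 1.96) = 289.6/6.433 = 45.0 nmol/s.

45.0 nmol/s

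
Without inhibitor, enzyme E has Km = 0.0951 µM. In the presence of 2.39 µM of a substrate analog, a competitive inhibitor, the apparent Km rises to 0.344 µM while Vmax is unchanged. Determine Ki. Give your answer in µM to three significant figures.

0.913 µM

Competitive: Km,app = α·Km with α = 1 + [I]/Ki.
α = Km,app/Km = 0.344/0.0951 = 3.617.
Since α = 1 + [I]/Ki, [I]/Ki = 3.617 − 1 = 2.617 and Ki = 2.39/2.617 = 0.913 µM.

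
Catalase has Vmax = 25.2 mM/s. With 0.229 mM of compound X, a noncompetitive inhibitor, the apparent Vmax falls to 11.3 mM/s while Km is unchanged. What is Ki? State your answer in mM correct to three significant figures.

Noncompetitive: Vmax,app = Vmax/α with α = 1 + [I]/Ki.
α = Vmax/Vmax,app = 25.2/11.3 = 2.230.
Ki = [I]/(α − 1) = 0.229/1.230 = 0.186 mM.

0.186 mM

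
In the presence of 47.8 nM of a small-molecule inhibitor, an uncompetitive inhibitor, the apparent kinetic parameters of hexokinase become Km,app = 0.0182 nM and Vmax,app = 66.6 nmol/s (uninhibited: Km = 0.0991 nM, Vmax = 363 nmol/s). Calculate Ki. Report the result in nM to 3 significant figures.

Uncompetitive: Vmax,app = Vmax/α (and Km,app = Km/α) with α = 1 + [I]/Ki.
α = Vmax/Vmax,app = 363/66.6 = 5.450.
Ki = [I]/(α − 1) = 47.8/4.450 = 10.7 nM.

10.7 nM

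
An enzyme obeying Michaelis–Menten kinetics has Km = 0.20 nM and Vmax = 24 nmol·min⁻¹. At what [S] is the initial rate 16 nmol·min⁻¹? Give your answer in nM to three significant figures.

The required fractional saturation is v/Vmax = 16/24 = 0.6667.
Then [S]/(Km+[S]) = 0.6667 ⇒ [S] = 0.20 × 0.6667/(1 − 0.6667) = 0.400 nM.

0.400 nM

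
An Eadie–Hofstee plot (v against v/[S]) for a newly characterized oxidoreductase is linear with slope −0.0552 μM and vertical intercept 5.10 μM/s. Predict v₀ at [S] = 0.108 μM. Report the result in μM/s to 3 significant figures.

3.37 μM/s

In the Eadie–Hofstee form v = Vmax − Km·(v/[S]), the slope is −Km and the intercept is Vmax, so Km = 0.0552 μM and Vmax = 5.10 μM/s.
v = 5.10 × 0.108/(0.0552 + 0.108) = 3.37 μM/s.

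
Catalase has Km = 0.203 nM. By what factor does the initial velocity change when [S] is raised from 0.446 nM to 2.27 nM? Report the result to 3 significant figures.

Since Vmax cancels, v₂/v₁ = [S]₂(Km+[S]₁) / [S]₁(Km+[S]₂).
= 2.27×(0.203+0.446) / (0.446×(0.203+2.27)) = 1.473/1.103 = 1.34.

1.34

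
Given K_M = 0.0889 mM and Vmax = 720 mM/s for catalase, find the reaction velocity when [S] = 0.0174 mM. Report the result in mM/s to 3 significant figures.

v = Vmax·[S]/(Km + [S]) = 720 × 0.0174 / (0.0889 + 0.0174)
  = 12.53 / 0.1063 = 118 mM/s.

118 mM/s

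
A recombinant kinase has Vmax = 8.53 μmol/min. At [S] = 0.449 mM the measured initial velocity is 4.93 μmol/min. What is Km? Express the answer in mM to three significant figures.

From v = Vmax[S]/(Km+[S]), Km = [S](Vmax − v)/v.
Km = 0.449 × (8.53 − 4.93) / 4.93 = 1.616/4.93 = 0.328 mM.

0.328 mM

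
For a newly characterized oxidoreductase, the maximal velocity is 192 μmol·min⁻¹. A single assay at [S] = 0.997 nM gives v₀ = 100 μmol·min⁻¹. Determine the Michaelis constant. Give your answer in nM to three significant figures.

v/Vmax = 100/192 = 0.5208 = [S]/(Km+[S]).
So Km + [S] = [S]/0.5208 = 1.914 nM, giving Km = 1.914 − 0.997 = 0.917 nM.

0.917 nM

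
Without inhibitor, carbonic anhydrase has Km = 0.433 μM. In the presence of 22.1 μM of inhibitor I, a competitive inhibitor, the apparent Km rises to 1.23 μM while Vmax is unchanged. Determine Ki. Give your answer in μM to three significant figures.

12.0 μM

Competitive: Km,app = α·Km with α = 1 + [I]/Ki.
α = Km,app/Km = 1.23/0.433 = 2.841.
Since α = 1 + [I]/Ki, [I]/Ki = 2.841 − 1 = 1.841 and Ki = 22.1/1.841 = 12.0 μM.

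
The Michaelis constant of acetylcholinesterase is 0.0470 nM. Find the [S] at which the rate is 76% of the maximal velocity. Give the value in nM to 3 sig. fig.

0.149 nM

v/Vmax = [S]/(Km+[S]) = 0.76, so [S] = Km·0.76/(1 − 0.76) = 0.0470 × 3.167.
[S] = 0.149 nM.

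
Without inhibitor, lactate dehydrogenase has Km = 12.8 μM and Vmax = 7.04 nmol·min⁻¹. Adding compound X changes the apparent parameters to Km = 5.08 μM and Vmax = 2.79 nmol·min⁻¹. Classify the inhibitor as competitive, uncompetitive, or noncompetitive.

Both Km and Vmax decrease by the same factor (~2.52-fold) — characteristic of uncompetitive inhibition.

uncompetitive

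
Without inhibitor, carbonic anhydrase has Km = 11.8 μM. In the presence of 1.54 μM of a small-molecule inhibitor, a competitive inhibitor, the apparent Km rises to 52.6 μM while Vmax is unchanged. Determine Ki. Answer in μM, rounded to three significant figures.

Competitive: Km,app = α·Km with α = 1 + [I]/Ki.
α = Km,app/Km = 52.6/11.8 = 4.458.
Since α = 1 + [I]/Ki, [I]/Ki = 4.458 − 1 = 3.458 and Ki = 1.54/3.458 = 0.445 μM.

0.445 μM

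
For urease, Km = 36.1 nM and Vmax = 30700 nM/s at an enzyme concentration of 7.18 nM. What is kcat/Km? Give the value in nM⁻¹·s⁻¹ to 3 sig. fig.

kcat = Vmax/[E]total = 30700/7.18 = 4280 s⁻¹.
kcat/Km = 4280/36.1 = 118 nM⁻¹·s⁻¹.

118 nM⁻¹·s⁻¹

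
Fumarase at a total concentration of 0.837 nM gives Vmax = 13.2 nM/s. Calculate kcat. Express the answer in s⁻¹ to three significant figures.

kcat = Vmax/[E]total = 13.2 nM/s / 0.837 nM = 15.8 s⁻¹.

15.8 s⁻¹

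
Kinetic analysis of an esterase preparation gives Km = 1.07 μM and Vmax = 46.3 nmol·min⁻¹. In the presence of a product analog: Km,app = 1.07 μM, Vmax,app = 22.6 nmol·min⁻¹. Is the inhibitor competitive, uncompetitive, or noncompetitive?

Vmax decreases (46.3 → 22.6 nmol·min⁻¹) while Km is unchanged — pure noncompetitive inhibition.

noncompetitive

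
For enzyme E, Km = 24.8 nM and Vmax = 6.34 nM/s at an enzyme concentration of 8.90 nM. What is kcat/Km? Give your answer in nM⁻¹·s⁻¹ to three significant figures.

0.0287 nM⁻¹·s⁻¹

kcat = Vmax/[E]total = 6.34/8.90 = 0.712 s⁻¹.
kcat/Km = 0.712/24.8 = 0.0287 nM⁻¹·s⁻¹.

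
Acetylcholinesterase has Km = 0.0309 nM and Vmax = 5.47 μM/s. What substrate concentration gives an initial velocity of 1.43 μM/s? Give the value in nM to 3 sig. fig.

0.0109 nM

Rearranging v = Vmax[S]/(Km+[S]) gives [S] = Km·v/(Vmax − v).
[S] = 0.0309 × 1.43 / (5.47 − 1.43) = 0.04419/4.040 = 0.0109 nM.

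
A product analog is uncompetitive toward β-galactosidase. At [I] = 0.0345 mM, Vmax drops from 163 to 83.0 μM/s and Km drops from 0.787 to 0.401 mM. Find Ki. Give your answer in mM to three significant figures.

Uncompetitive: Vmax,app = Vmax/α (and Km,app = Km/α) with α = 1 + [I]/Ki.
α = Vmax/Vmax,app = 163/83.0 = 1.964.
Ki = [I]/(α − 1) = 0.0345/0.9639 = 0.0358 mM.

0.0358 mM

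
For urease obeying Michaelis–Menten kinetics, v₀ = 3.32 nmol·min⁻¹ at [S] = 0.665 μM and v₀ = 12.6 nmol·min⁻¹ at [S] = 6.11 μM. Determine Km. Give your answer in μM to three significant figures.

In reciprocal form, 1/v = (Km/Vmax)·(1/[S]) + 1/Vmax. The two points give (1/[S], 1/v) = (1.504, 0.3012) and (0.1637, 0.07937).
Slope = (0.3012 − 0.07937)/(1.504 − 0.1637) = 0.1655; intercept = 0.3012 − 0.1655×1.504 = 0.05227.
Vmax = 1/intercept = 19.1 nmol·min⁻¹; Km = slope × Vmax = 0.1655 × 19.1 = 3.17 μM.

3.17 μM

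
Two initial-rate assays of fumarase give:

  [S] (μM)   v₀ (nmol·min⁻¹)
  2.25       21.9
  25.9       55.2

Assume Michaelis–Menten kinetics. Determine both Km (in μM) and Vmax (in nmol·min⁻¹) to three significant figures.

In reciprocal form, 1/v = (Km/Vmax)·(1/[S]) + 1/Vmax. The two points give (1/[S], 1/v) = (0.4444, 0.04566) and (0.03861, 0.01812).
Slope = (0.04566 − 0.01812)/(0.4444 − 0.03861) = 0.06788; intercept = 0.04566 − 0.06788×0.4444 = 0.01550.
Vmax = 1/intercept = 64.5 nmol·min⁻¹; Km = slope × Vmax = 0.06788 × 64.5 = 4.38 μM.

Km = 4.38 μM; Vmax = 64.5 nmol·min⁻¹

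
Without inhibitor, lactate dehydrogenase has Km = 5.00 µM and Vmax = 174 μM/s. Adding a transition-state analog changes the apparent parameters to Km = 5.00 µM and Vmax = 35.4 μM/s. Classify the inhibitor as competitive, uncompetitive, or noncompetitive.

noncompetitive

Vmax decreases (174 → 35.4 μM/s) while Km is unchanged — pure noncompetitive inhibition.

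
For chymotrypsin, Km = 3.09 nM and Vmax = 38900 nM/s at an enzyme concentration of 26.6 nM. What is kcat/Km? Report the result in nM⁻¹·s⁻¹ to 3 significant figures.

kcat = Vmax/[E]total = 38900/26.6 = 1460 s⁻¹.
kcat/Km = 1460/3.09 = 473 nM⁻¹·s⁻¹.

473 nM⁻¹·s⁻¹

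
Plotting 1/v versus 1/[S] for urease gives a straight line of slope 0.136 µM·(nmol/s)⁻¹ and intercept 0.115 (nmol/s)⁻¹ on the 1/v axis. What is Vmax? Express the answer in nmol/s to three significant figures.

The y-intercept of a Lineweaver–Burk plot equals 1/Vmax, so Vmax = 1/0.115 = 8.70 nmol/s.

8.70 nmol/s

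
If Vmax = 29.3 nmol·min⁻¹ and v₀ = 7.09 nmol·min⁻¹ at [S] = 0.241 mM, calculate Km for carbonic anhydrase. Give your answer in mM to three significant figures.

0.755 mM

v/Vmax = 7.09/29.3 = 0.2420 = [S]/(Km+[S]).
So Km + [S] = [S]/0.2420 = 0.9960 mM, giving Km = 0.9960 − 0.241 = 0.755 mM.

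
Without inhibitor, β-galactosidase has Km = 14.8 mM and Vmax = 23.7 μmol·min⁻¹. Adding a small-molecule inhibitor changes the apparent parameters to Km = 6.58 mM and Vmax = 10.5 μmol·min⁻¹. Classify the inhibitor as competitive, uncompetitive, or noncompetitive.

Both Km and Vmax decrease by the same factor (~2.25-fold) — characteristic of uncompetitive inhibition.

uncompetitive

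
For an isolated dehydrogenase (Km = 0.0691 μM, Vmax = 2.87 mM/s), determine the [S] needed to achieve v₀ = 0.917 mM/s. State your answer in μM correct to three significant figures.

0.0324 μM

Rearranging v = Vmax[S]/(Km+[S]) gives [S] = Km·v/(Vmax − v).
[S] = 0.0691 × 0.917 / (2.87 − 0.917) = 0.06336/1.953 = 0.0324 μM.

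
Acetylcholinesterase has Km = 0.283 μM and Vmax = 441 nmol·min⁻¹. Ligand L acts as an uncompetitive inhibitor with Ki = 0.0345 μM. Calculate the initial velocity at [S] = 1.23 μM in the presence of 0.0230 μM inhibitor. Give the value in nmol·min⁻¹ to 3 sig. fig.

With α = 1 + [I]/Ki = 1 + 0.0230/0.0345 = 1.667, the uncompetitive rate law is v = (Vmax/α)·[S] / (Km/α + [S]).
v = (441/1.667)×1.23 / (0.283/1.667 + 1.23) = 325.5/1.400 = 233 nmol·min⁻¹.

233 nmol·min⁻¹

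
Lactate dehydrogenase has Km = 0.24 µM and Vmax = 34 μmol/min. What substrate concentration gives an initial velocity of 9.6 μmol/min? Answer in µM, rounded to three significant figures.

Rearranging v = Vmax[S]/(Km+[S]) gives [S] = Km·v/(Vmax − v).
[S] = 0.24 × 9.6 / (34 − 9.6) = 2.304/24.40 = 0.0944 µM.

0.0944 µM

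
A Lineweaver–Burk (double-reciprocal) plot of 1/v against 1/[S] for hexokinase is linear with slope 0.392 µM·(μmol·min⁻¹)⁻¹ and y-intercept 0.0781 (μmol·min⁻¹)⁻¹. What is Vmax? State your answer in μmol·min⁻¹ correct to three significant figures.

12.8 μmol·min⁻¹

The y-intercept of a Lineweaver–Burk plot equals 1/Vmax, so Vmax = 1/0.0781 = 12.8 μmol·min⁻¹.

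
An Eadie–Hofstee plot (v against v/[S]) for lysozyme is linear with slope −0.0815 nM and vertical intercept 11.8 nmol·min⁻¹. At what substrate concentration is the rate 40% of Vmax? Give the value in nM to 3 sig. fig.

The Eadie–Hofstee slope gives Km = 0.0815 nM (slope = −Km).
v/Vmax = [S]/(Km+[S]) = 0.4 ⇒ [S] = Km·0.4/(1−0.4) = 0.0815 × 0.6667 = 0.0543 nM.

0.0543 nM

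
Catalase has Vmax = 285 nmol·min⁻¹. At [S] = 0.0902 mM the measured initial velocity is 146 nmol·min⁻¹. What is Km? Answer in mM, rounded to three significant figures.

v/Vmax = 146/285 = 0.5123 = [S]/(Km+[S]).
So Km + [S] = [S]/0.5123 = 0.1761 mM, giving Km = 0.1761 − 0.0902 = 0.0859 mM.

0.0859 mM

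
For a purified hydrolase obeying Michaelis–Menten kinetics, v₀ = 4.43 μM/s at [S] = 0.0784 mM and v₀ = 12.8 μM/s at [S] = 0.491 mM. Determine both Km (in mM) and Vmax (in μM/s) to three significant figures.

Km = 0.275 mM; Vmax = 20.0 μM/s

From v = Vmax[S]/(Km+[S]), each point gives Vmax = v(Km+[S])/[S].
Equating: 4.43(Km+0.0784)/0.0784 = 12.8(Km+0.491)/0.491.
56.51·Km + 4.43 = 26.07·Km + 12.8, so (56.51 − 26.07)·Km = 12.8 − 4.43.
Km = 8.370/30.44 = 0.275 mM; then Vmax = 4.43(0.275+0.0784)/0.0784 = 20.0 μM/s.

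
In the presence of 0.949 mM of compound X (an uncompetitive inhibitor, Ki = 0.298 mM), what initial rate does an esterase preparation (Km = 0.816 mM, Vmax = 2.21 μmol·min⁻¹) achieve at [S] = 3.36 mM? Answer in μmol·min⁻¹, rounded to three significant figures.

With α = 1 + [I]/Ki = 1 + 0.949/0.298 = 4.185, the uncompetitive rate law is v = (Vmax/α)·[S] / (Km/α + [S]).
v = (2.21/4.185)×3.36 / (0.816/4.185 + 3.36) = 1.775/3.555 = 0.499 μmol·min⁻¹.

0.499 μmol·min⁻¹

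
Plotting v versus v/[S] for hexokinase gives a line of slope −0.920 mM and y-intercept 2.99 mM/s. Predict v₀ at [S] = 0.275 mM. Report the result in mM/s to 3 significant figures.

0.688 mM/s

In the Eadie–Hofstee form v = Vmax − Km·(v/[S]), the slope is −Km and the intercept is Vmax, so Km = 0.920 mM and Vmax = 2.99 mM/s.
v = 2.99 × 0.275/(0.920 + 0.275) = 0.688 mM/s.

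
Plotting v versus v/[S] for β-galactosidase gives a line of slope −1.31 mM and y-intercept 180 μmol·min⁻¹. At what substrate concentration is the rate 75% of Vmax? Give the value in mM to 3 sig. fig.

3.93 mM

The Eadie–Hofstee slope gives Km = 1.31 mM (slope = −Km).
v/Vmax = [S]/(Km+[S]) = 0.75 ⇒ [S] = Km·0.75/(1−0.75) = 1.31 × 3.000 = 3.93 mM.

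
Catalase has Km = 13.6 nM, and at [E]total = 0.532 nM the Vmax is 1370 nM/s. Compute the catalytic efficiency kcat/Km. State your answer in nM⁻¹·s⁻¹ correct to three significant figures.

189 nM⁻¹·s⁻¹

kcat = Vmax/[E]total = 1370/0.532 = 2580 s⁻¹.
kcat/Km = 2580/13.6 = 189 nM⁻¹·s⁻¹.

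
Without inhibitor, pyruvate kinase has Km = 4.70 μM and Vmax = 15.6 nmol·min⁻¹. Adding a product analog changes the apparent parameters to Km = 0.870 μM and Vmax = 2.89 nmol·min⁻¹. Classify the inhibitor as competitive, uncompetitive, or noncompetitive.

Both Km and Vmax decrease by the same factor (~5.40-fold) — characteristic of uncompetitive inhibition.

uncompetitive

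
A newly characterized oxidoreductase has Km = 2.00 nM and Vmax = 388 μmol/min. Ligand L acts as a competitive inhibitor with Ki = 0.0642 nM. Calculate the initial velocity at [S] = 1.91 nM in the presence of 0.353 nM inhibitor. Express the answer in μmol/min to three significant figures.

49.7 μmol/min

With α = 1 + [I]/Ki = 1 + 0.353/0.0642 = 6.498, the competitive rate law is v = Vmax[S] / (αKm + [S]).
v = 388×1.91 / (6.498×2.00 + 1.91) = 741.1/14.91 = 49.7 μmol/min.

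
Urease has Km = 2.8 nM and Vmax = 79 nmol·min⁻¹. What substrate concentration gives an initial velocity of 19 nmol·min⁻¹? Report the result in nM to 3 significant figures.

Rearranging v = Vmax[S]/(Km+[S]) gives [S] = Km·v/(Vmax − v).
[S] = 2.8 × 19 / (79 − 19) = 53.20/60.00 = 0.887 nM.

0.887 nM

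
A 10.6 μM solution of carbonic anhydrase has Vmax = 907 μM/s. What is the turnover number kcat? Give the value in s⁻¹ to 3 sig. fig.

85.6 s⁻¹

kcat = Vmax/[E]total = 907 μM/s / 10.6 μM = 85.6 s⁻¹.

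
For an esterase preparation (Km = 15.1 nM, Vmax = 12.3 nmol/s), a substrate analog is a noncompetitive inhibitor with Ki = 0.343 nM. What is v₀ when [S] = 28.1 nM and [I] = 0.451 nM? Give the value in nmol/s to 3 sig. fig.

3.46 nmol/s

With α = 1 + [I]/Ki = 1 + 0.451/0.343 = 2.315, the noncompetitive rate law is v = (Vmax/α)·[S] / (Km + [S]).
v = (12.3/2.315)×28.1 / (15.1 + 28.1) = 149.3/43.20 = 3.46 nmol/s.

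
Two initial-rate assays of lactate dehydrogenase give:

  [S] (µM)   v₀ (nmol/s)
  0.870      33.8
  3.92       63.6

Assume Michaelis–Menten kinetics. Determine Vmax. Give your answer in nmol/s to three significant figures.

85.0 nmol/s

In reciprocal form, 1/v = (Km/Vmax)·(1/[S]) + 1/Vmax. The two points give (1/[S], 1/v) = (1.149, 0.02959) and (0.2551, 0.01572).
Slope = (0.02959 − 0.01572)/(1.149 − 0.2551) = 0.01550; intercept = 0.02959 − 0.01550×1.149 = 0.01177.
Vmax = 1/intercept = 85.0 nmol/s; Km = slope × Vmax = 0.01550 × 85.0 = 1.32 µM.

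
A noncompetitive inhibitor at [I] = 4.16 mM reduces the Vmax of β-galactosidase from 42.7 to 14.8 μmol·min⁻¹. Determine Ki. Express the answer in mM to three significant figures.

2.21 mM

Noncompetitive: Vmax,app = Vmax/α with α = 1 + [I]/Ki.
α = Vmax/Vmax,app = 42.7/14.8 = 2.885.
Since α = 1 + [I]/Ki, [I]/Ki = 2.885 − 1 = 1.885 and Ki = 4.16/1.885 = 2.21 mM.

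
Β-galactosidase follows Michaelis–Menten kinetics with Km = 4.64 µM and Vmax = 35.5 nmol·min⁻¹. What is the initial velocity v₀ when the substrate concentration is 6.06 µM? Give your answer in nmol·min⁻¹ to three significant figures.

v = Vmax·[S]/(Km + [S]) = 35.5 × 6.06 / (4.64 + 6.06)
  = 215.1 / 10.70 = 20.1 nmol·min⁻¹.

20.1 nmol·min⁻¹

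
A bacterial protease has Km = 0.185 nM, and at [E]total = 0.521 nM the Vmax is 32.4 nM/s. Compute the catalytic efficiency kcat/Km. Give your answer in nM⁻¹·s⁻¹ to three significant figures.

kcat = Vmax/[E]total = 32.4/0.521 = 62.2 s⁻¹.
kcat/Km = 62.2/0.185 = 336 nM⁻¹·s⁻¹.

336 nM⁻¹·s⁻¹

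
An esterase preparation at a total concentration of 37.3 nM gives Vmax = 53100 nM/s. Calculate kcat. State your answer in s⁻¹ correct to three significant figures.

1420 s⁻¹

kcat = Vmax/[E]total = 53100 nM/s / 37.3 nM = 1420 s⁻¹.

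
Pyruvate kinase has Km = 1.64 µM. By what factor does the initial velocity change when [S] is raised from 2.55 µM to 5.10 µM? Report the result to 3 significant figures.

The fractional saturations are [S]/(Km+[S]) = 2.55/4.190 = 0.6086 and 5.10/6.740 = 0.7567.
v₂/v₁ is just their ratio: 0.7567/0.6086 = 1.24.

1.24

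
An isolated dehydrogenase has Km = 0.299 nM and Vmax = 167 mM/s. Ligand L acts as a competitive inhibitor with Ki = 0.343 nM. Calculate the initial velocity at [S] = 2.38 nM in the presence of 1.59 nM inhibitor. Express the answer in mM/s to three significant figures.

97.8 mM/s

α = 1 + [I]/Ki = 1 + 1.59/0.343 = 5.636.
For a competitive inhibitor, Vmax is unchanged and the apparent Km becomes α·Km: Km,app = 1.69 nM, Vmax,app = 167 mM/s.
v = Vmax,app·[S]/(Km,app + [S]) = 167 × 2.38/(1.69 + 2.38) = 97.8 mM/s.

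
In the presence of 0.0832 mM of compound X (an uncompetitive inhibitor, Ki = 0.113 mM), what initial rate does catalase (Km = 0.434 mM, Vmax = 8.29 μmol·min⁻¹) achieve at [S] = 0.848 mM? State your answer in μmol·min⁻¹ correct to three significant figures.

3.69 μmol·min⁻¹

α = 1 + [I]/Ki = 1 + 0.0832/0.113 = 1.736.
For an uncompetitive inhibitor, both parameters are divided by α, giving Vmax/α and Km/α: Km,app = 0.250 mM, Vmax,app = 4.77 μmol·min⁻¹.
v = Vmax,app·[S]/(Km,app + [S]) = 4.77 × 0.848/(0.250 + 0.848) = 3.69 μmol·min⁻¹.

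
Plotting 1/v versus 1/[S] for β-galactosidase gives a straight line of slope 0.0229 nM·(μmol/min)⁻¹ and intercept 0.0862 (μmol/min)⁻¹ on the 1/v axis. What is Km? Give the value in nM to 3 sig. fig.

0.266 nM

y-intercept = 1/Vmax ⇒ Vmax = 11.6 μmol/min; slope = Km/Vmax ⇒ Km = slope × Vmax.
Km = 0.0229 × 11.6 = 0.266 nM.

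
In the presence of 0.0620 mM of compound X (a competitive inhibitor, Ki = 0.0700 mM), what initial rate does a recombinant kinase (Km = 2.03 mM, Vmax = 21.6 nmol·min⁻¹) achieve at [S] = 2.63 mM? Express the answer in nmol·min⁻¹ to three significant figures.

8.80 nmol·min⁻¹

With α = 1 + [I]/Ki = 1 + 0.0620/0.0700 = 1.886, the competitive rate law is v = Vmax[S] / (αKm + [S]).
v = 21.6×2.63 / (1.886×2.03 + 2.63) = 56.81/6.458 = 8.80 nmol·min⁻¹.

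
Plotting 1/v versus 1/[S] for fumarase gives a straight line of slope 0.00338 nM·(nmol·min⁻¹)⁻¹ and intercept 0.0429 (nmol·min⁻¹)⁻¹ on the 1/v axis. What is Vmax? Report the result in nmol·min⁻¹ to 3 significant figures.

The y-intercept of a Lineweaver–Burk plot equals 1/Vmax, so Vmax = 1/0.0429 = 23.3 nmol·min⁻¹.

23.3 nmol·min⁻¹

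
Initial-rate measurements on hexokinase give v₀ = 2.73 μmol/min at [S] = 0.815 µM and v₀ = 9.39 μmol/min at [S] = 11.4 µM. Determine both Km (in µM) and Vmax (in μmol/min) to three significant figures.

From v = Vmax[S]/(Km+[S]), each point gives Vmax = v(Km+[S])/[S].
Equating: 2.73(Km+0.815)/0.815 = 9.39(Km+11.4)/11.4.
3.350·Km + 2.73 = 0.8237·Km + 9.39, so (3.350 − 0.8237)·Km = 9.39 − 2.73.
Km = 6.660/2.526 = 2.64 µM; then Vmax = 2.73(2.64+0.815)/0.815 = 11.6 μmol/min.

Km = 2.64 µM; Vmax = 11.6 μmol/min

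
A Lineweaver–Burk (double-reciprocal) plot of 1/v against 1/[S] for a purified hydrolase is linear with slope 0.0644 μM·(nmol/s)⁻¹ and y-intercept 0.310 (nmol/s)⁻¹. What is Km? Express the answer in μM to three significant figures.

0.208 μM

y-intercept = 1/Vmax ⇒ Vmax = 3.23 nmol/s; slope = Km/Vmax ⇒ Km = slope × Vmax.
Km = 0.0644 × 3.23 = 0.208 μM.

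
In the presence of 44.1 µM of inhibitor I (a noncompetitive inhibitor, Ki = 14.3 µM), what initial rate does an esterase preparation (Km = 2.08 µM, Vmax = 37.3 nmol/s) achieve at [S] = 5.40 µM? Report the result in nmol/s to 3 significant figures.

6.59 nmol/s

With α = 1 + [I]/Ki = 1 + 44.1/14.3 = 4.084, the noncompetitive rate law is v = (Vmax/α)·[S] / (Km + [S]).
v = (37.3/4.084)×5.40 / (2.08 + 5.40) = 49.32/7.480 = 6.59 nmol/s.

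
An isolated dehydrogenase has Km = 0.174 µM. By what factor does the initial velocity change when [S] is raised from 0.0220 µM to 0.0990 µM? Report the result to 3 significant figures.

3.23

The fractional saturations are [S]/(Km+[S]) = 0.0220/0.1960 = 0.1122 and 0.0990/0.2730 = 0.3626.
v₂/v₁ is just their ratio: 0.3626/0.1122 = 3.23.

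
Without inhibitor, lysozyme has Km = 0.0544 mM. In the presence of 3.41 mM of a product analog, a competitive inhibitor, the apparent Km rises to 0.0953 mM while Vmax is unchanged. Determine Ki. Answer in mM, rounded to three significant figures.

4.54 mM

Competitive: Km,app = α·Km with α = 1 + [I]/Ki.
α = Km,app/Km = 0.0953/0.0544 = 1.752.
Since α = 1 + [I]/Ki, [I]/Ki = 1.752 − 1 = 0.7518 and Ki = 3.41/0.7518 = 4.54 mM.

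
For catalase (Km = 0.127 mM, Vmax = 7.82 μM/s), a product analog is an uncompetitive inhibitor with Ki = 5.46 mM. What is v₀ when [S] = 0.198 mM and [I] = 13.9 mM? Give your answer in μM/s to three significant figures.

With α = 1 + [I]/Ki = 1 + 13.9/5.46 = 3.546, the uncompetitive rate law is v = (Vmax/α)·[S] / (Km/α + [S]).
v = (7.82/3.546)×0.198 / (0.127/3.546 + 0.198) = 0.4367/0.2338 = 1.87 μM/s.

1.87 μM/s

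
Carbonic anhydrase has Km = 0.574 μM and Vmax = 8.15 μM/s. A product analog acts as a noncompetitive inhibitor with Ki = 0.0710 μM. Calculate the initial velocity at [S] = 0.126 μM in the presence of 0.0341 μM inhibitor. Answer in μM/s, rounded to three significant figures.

0.991 μM/s

α = 1 + [I]/Ki = 1 + 0.0341/0.0710 = 1.480.
For a noncompetitive inhibitor, Vmax is reduced to Vmax/α while Km is unchanged: Km,app = 0.574 μM, Vmax,app = 5.51 μM/s.
v = Vmax,app·[S]/(Km,app + [S]) = 5.51 × 0.126/(0.574 + 0.126) = 0.991 μM/s.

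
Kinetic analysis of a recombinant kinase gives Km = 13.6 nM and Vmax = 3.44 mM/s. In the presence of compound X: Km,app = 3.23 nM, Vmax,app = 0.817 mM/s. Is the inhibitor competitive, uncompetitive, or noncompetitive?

Both Km and Vmax decrease by the same factor (~4.21-fold) — characteristic of uncompetitive inhibition.

uncompetitive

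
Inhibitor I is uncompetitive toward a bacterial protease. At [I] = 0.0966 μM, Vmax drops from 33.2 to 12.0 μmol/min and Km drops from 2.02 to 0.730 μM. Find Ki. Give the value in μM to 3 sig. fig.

Uncompetitive: Vmax,app = Vmax/α (and Km,app = Km/α) with α = 1 + [I]/Ki.
α = Vmax/Vmax,app = 33.2/12.0 = 2.767.
Ki = [I]/(α − 1) = 0.0966/1.767 = 0.0547 μM.

0.0547 μM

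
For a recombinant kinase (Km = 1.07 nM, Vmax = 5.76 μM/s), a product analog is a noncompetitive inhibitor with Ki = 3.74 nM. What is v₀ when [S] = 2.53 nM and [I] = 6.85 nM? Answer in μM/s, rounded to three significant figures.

With α = 1 + [I]/Ki = 1 + 6.85/3.74 = 2.832, the noncompetitive rate law is v = (Vmax/α)·[S] / (Km + [S]).
v = (5.76/2.832)×2.53 / (1.07 + 2.53) = 5.147/3.600 = 1.43 μM/s.

1.43 μM/s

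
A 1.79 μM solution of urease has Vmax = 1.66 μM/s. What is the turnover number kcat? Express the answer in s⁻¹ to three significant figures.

0.927 s⁻¹

kcat = Vmax/[E]total = 1.66 μM/s / 1.79 μM = 0.927 s⁻¹.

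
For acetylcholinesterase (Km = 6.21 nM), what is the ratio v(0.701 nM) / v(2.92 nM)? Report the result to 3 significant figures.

0.317

Since Vmax cancels, v₂/v₁ = [S]₂(Km+[S]₁) / [S]₁(Km+[S]₂).
= 0.701×(6.21+2.92) / (2.92×(6.21+0.701)) = 6.400/20.18 = 0.317.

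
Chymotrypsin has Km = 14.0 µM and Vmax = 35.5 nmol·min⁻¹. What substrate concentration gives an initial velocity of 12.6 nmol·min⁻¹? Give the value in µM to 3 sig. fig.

The required fractional saturation is v/Vmax = 12.6/35.5 = 0.3549.
Then [S]/(Km+[S]) = 0.3549 ⇒ [S] = 14.0 × 0.3549/(1 − 0.3549) = 7.70 µM.

7.70 µM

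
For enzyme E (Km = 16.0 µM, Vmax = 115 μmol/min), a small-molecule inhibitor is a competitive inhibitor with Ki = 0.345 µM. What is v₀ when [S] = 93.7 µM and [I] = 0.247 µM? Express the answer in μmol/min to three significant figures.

With α = 1 + [I]/Ki = 1 + 0.247/0.345 = 1.716, the competitive rate law is v = Vmax[S] / (αKm + [S]).
v = 115×93.7 / (1.716×16.0 + 93.7) = 10780/121.2 = 88.9 μmol/min.

88.9 μmol/min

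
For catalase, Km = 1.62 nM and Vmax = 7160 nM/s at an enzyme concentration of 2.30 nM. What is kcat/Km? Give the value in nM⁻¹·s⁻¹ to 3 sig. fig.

1920 nM⁻¹·s⁻¹

kcat = Vmax/[E]total = 7160/2.30 = 3110 s⁻¹.
kcat/Km = 3110/1.62 = 1920 nM⁻¹·s⁻¹.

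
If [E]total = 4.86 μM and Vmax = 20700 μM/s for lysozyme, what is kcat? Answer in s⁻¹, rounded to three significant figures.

4260 s⁻¹

kcat = Vmax/[E]total = 20700 μM/s / 4.86 μM = 4260 s⁻¹.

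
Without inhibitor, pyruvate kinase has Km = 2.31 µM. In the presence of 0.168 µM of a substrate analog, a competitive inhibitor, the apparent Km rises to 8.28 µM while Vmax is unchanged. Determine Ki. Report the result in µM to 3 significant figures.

0.0650 µM

Competitive: Km,app = α·Km with α = 1 + [I]/Ki.
α = Km,app/Km = 8.28/2.31 = 3.584.
Ki = [I]/(α − 1) = 0.168/2.584 = 0.0650 µM.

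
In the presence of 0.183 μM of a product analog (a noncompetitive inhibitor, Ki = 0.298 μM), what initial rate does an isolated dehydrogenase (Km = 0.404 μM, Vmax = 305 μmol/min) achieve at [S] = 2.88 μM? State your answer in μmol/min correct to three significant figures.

α = 1 + [I]/Ki = 1 + 0.183/0.298 = 1.614.
For a noncompetitive inhibitor, Vmax is reduced to Vmax/α while Km is unchanged: Km,app = 0.404 μM, Vmax,app = 189 μmol/min.
v = Vmax,app·[S]/(Km,app + [S]) = 189 × 2.88/(0.404 + 2.88) = 166 μmol/min.

166 μmol/min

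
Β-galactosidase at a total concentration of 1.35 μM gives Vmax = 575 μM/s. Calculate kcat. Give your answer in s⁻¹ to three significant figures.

426 s⁻¹

kcat = Vmax/[E]total = 575 μM/s / 1.35 μM = 426 s⁻¹.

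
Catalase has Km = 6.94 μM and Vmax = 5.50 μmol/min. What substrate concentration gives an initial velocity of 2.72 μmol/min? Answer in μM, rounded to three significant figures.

Rearranging v = Vmax[S]/(Km+[S]) gives [S] = Km·v/(Vmax − v).
[S] = 6.94 × 2.72 / (5.50 − 2.72) = 18.88/2.780 = 6.79 μM.

6.79 μM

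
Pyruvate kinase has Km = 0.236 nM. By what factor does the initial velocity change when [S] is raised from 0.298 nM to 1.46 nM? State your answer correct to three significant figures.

1.54

The fractional saturations are [S]/(Km+[S]) = 0.298/0.5340 = 0.5581 and 1.46/1.696 = 0.8608.
v₂/v₁ is just their ratio: 0.8608/0.5581 = 1.54.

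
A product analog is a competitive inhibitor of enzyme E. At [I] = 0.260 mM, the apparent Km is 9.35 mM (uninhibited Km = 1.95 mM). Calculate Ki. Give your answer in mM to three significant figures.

0.0685 mM

Competitive: Km,app = α·Km with α = 1 + [I]/Ki.
α = Km,app/Km = 9.35/1.95 = 4.795.
Since α = 1 + [I]/Ki, [I]/Ki = 4.795 − 1 = 3.795 and Ki = 0.260/3.795 = 0.0685 mM.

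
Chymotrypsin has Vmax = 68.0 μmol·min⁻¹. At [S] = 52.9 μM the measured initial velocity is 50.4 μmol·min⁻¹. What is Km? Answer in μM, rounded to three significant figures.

18.5 μM

v/Vmax = 50.4/68.0 = 0.7412 = [S]/(Km+[S]).
So Km + [S] = [S]/0.7412 = 71.37 μM, giving Km = 71.37 − 52.9 = 18.5 μM.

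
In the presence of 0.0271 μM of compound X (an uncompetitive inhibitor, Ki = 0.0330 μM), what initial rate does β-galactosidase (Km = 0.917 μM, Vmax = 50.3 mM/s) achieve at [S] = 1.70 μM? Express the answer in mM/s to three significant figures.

21.3 mM/s

With α = 1 + [I]/Ki = 1 + 0.0271/0.0330 = 1.821, the uncompetitive rate law is v = (Vmax/α)·[S] / (Km/α + [S]).
v = (50.3/1.821)×1.70 / (0.917/1.821 + 1.70) = 46.95/2.204 = 21.3 mM/s.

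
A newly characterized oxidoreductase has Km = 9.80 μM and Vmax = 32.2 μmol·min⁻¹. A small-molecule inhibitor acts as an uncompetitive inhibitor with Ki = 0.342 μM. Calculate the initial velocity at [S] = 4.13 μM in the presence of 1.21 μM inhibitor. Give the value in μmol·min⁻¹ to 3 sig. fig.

4.66 μmol·min⁻¹

α = 1 + [I]/Ki = 1 + 1.21/0.342 = 4.538.
For an uncompetitive inhibitor, both parameters are divided by α, giving Vmax/α and Km/α: Km,app = 2.16 μM, Vmax,app = 7.10 μmol·min⁻¹.
v = Vmax,app·[S]/(Km,app + [S]) = 7.10 × 4.13/(2.16 + 4.13) = 4.66 μmol·min⁻¹.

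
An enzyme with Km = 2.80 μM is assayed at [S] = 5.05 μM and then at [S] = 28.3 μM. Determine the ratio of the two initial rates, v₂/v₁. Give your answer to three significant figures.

Since Vmax cancels, v₂/v₁ = [S]₂(Km+[S]₁) / [S]₁(Km+[S]₂).
= 28.3×(2.80+5.05) / (5.05×(2.80+28.3)) = 222.2/157.1 = 1.41.

1.41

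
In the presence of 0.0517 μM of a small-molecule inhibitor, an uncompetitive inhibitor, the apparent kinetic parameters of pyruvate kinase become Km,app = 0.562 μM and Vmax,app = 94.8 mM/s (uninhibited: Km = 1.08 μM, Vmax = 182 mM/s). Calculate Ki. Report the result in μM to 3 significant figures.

Uncompetitive: Vmax,app = Vmax/α (and Km,app = Km/α) with α = 1 + [I]/Ki.
α = Vmax/Vmax,app = 182/94.8 = 1.920.
Since α = 1 + [I]/Ki, [I]/Ki = 1.920 − 1 = 0.9198 and Ki = 0.0517/0.9198 = 0.0562 μM.

0.0562 μM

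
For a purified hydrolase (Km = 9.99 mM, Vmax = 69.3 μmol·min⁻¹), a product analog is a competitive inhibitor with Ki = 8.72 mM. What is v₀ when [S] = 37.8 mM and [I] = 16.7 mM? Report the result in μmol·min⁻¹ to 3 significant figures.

With α = 1 + [I]/Ki = 1 + 16.7/8.72 = 2.915, the competitive rate law is v = Vmax[S] / (αKm + [S]).
v = 69.3×37.8 / (2.915×9.99 + 37.8) = 2620/66.92 = 39.1 μmol·min⁻¹.

39.1 μmol·min⁻¹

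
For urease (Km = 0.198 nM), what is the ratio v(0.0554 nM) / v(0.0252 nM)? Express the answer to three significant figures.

The fractional saturations are [S]/(Km+[S]) = 0.0252/0.2232 = 0.1129 and 0.0554/0.2534 = 0.2186.
v₂/v₁ is just their ratio: 0.2186/0.1129 = 1.94.

1.94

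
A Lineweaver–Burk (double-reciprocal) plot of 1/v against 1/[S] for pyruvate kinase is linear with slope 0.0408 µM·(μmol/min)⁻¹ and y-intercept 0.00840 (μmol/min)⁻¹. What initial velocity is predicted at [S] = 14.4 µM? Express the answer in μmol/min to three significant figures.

89.0 μmol/min

The y-intercept is 1/Vmax, so Vmax = 1/0.00840 = 119 μmol/min.
The slope is Km/Vmax, so Km = 0.0408 × 119 = 4.86 µM.
Then v = 119 × 14.4/(4.86 + 14.4) = 89.0 μmol/min.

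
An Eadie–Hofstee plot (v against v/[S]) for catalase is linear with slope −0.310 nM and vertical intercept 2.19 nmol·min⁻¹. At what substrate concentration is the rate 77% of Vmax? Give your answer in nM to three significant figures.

The Eadie–Hofstee slope gives Km = 0.310 nM (slope = −Km).
v/Vmax = [S]/(Km+[S]) = 0.77 ⇒ [S] = Km·0.77/(1−0.77) = 0.310 × 3.348 = 1.04 nM.

1.04 nM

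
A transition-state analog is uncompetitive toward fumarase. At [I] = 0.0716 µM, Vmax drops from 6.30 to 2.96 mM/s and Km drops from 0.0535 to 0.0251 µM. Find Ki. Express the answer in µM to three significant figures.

Uncompetitive: Vmax,app = Vmax/α (and Km,app = Km/α) with α = 1 + [I]/Ki.
α = Vmax/Vmax,app = 6.30/2.96 = 2.128.
Ki = [I]/(α − 1) = 0.0716/1.128 = 0.0635 µM.

0.0635 µM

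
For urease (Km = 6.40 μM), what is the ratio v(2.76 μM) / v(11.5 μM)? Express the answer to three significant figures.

Since Vmax cancels, v₂/v₁ = [S]₂(Km+[S]₁) / [S]₁(Km+[S]₂).
= 2.76×(6.40+11.5) / (11.5×(6.40+2.76)) = 49.40/105.3 = 0.469.

0.469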